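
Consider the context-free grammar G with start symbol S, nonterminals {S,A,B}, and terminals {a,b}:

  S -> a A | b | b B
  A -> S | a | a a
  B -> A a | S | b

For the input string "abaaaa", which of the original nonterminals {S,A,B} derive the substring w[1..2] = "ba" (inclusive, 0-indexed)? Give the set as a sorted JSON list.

Convert to CNF:
  S -> T0 A | T1 B | b
  A -> T0 A | T0 T0 | T1 B | a | b
  B -> A T0 | T0 A | T1 B | b
  T0 -> a
  T1 -> b

CYK table (by increasing span), restricted to cells inside w[1..2]:
  T[1,1] 'b' = {A,B,S,T1}  orig:{A,B,S}
  T[2,2] 'a' = {A,T0}  orig:{A}
  T[1,2] 'ba' = {B}

Original NTs in T[1,2] deriving "ba": ["B"]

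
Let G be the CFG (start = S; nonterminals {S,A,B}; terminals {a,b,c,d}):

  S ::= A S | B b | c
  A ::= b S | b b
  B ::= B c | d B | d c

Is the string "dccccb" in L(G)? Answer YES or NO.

Convert to CNF:
  S -> A S | B T0 | c
  A -> T0 S | T0 T0
  B -> B T1 | T2 B | T2 T1
  T0 -> b
  T1 -> c
  T2 -> d

CYK table (by increasing span):
  T[0,0] 'd' = {T2}  orig:{}
  T[1,1] 'c' = {S,T1}  orig:{S}
  T[2,2] 'c' = {S,T1}  orig:{S}
  T[3,3] 'c' = {S,T1}  orig:{S}
  T[4,4] 'c' = {S,T1}  orig:{S}
  T[5,5] 'b' = {T0}  orig:{}
  T[0,1] 'dc' = {B}
  T[1,2] 'cc' = ∅
  T[2,3] 'cc' = ∅
  T[3,4] 'cc' = ∅
  T[4,5] 'cb' = ∅
  T[0,2] 'dcc' = {B}
  T[1,3] 'ccc' = ∅
  T[2,4] 'ccc' = ∅
  T[3,5] 'ccb' = ∅
  T[0,3] 'dccc' = {B}
  T[1,4] 'cccc' = ∅
  T[2,5] 'cccb' = ∅
  T[0,4] 'dcccc' = {B}
  T[1,5] 'ccccb' = ∅
  T[0,5] 'dccccb' = {S}

S ∈ T[0,5] ⇒ YES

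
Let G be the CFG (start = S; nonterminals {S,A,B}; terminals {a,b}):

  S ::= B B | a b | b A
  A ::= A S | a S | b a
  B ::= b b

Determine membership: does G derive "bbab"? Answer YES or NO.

Convert to CNF:
  S -> B B | T0 T1 | T1 A
  A -> A S | T0 S | T1 T0
  B -> T1 T1
  T0 -> a
  T1 -> b

Fill CYK table bottom-up:
  cell(0,0) b: {T1}  orig:{}
  cell(1,1) b: {T1}  orig:{}
  cell(2,2) a: {T0}  orig:{}
  cell(3,3) b: {T1}  orig:{}
  cell(0,1) bb: {B}
  cell(1,2) ba: {A}
  cell(2,3) ab: {S}
  cell(0,2) bba: {S}
  cell(1,3) bab: ∅
  cell(0,3) bbab: ∅

S ∉ T[0,3] ⇒ NO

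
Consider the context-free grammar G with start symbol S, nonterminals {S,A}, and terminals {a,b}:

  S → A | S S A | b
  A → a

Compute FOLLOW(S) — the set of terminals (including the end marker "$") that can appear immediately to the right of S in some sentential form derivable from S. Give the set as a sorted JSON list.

Compute FIRST by fixpoint:
pass 1:
  A via A→a: +{a}
  S via S→A: +{a}
  S via S→b: +{b}
  FIRST[S]={a,b}  FIRST[A]={a}
pass 2: (stable)
  FIRST[S]={a,b}  FIRST[A]={a}

Compute FOLLOW by fixpoint:
seed FOLLOW(S) with $
[1]
  S→A: FOLLOW(A) ⊇ FOLLOW(S) ⊇ {$}; new: +{$}
  S→S S A: FOLLOW(S) ⊇ FIRST(S) = {a,b}; new: +{a,b}
  S→S S A: FOLLOW(A) ⊇ FOLLOW(S) ⊇ {$,a,b}; new: +{a,b}
  FOLLOW(S)={$,a,b}  FOLLOW(A)={$,a,b}
[2] (no change)
  FOLLOW(S)={$,a,b}  FOLLOW(A)={$,a,b}

FOLLOW(S) = ["$", "a", "b"]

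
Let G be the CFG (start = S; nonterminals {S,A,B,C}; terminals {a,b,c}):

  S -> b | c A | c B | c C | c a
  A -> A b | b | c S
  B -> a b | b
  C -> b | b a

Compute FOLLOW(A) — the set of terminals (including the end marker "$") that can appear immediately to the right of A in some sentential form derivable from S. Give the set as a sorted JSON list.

FIRST sets, iterate to fixpoint:
round 1:
  A via A→b: +{b}
  A via A→c S: +{c}
  B via B→a b: +{a}
  B via B→b: +{b}
  C via C→b: +{b}
  S via S→b: +{b}
  S via S→c A: +{c}
  S: {b,c}  A: {b,c}  B: {a,b}  C: {b}
round 2: — fixpoint
  S: {b,c}  A: {b,c}  B: {a,b}  C: {b}

Compute FOLLOW by fixpoint:
initialize: $ ∈ FOLLOW(S)
pass 1:
  A→A b: FOLLOW(A) ⊇ FIRST(b) = {b}; new: +{b}
  A→c S: FOLLOW(S) ⊇ FOLLOW(A) ⊇ {b}; new: +{b}
  S→c A: FOLLOW(A) ⊇ FOLLOW(S) ⊇ {$,b}; new: +{$}
  S→c B: FOLLOW(B) ⊇ FOLLOW(S) ⊇ {$,b}; new: +{$,b}
  S→c C: FOLLOW(C) ⊇ FOLLOW(S) ⊇ {$,b}; new: +{$,b}
  FOLLOW(S)={$,b}  FOLLOW(A)={$,b}  FOLLOW(B)={$,b}  FOLLOW(C)={$,b}
pass 2: (stable)
  FOLLOW(S)={$,b}  FOLLOW(A)={$,b}  FOLLOW(B)={$,b}  FOLLOW(C)={$,b}

FOLLOW(A) = ["$", "b"]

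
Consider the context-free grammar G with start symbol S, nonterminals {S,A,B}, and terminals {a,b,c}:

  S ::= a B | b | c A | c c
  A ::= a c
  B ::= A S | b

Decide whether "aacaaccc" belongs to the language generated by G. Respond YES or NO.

CNF form of G:
  S -> T0 B | T1 A | T1 T1 | b
  A -> T0 T1
  B -> A S | b
  T0 -> a
  T1 -> c

CYK fill:
  [0..0]={T0}  "a"  orig:{}
  [1..1]={T0}  "a"  orig:{}
  [2..2]={T1}  "c"  orig:{}
  [3..3]={T0}  "a"  orig:{}
  [4..4]={T0}  "a"  orig:{}
  [5..5]={T1}  "c"  orig:{}
  [6..6]={T1}  "c"  orig:{}
  [7..7]={T1}  "c"  orig:{}
  [0..1]=∅  "aa"
  [1..2]={A}  "ac"
  [2..3]=∅  "ca"
  [3..4]=∅  "aa"
  [4..5]={A}  "ac"
  [5..6]={S}  "cc"
  [6..7]={S}  "cc"
  [0..2]=∅  "aac"
  [1..3]=∅  "aca"
  [2..4]=∅  "caa"
  [3..5]=∅  "aac"
  [4..6]=∅  "acc"
  [5..7]=∅  "ccc"
  [0..3]=∅  "aaca"
  [1..4]=∅  "acaa"
  [2..5]=∅  "caac"
  [3..6]=∅  "aacc"
  [4..7]={B}  "accc"
  [0..4]=∅  "aacaa"
  [1..5]=∅  "acaac"
  [2..6]=∅  "caacc"
  [3..7]={S}  "aaccc"
  [0..5]=∅  "aacaac"
  [1..6]=∅  "acaacc"
  [2..7]=∅  "caaccc"
  [0..6]=∅  "aacaacc"
  [1..7]={B}  "acaaccc"
  [0..7]={S}  "aacaaccc"

S ∈ T[0,7] ⇒ YES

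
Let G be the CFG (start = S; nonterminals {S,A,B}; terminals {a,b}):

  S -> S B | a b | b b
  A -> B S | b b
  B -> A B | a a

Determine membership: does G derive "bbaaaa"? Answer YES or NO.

Convert to CNF:
  S -> S B | T0 T0 | T1 T0
  A -> B S | T0 T0
  B -> A B | T1 T1
  T0 -> b
  T1 -> a

CYK fill:
  cell(0,0) b: {T0}  orig:{}
  cell(1,1) b: {T0}  orig:{}
  cell(2,2) a: {T1}  orig:{}
  cell(3,3) a: {T1}  orig:{}
  cell(4,4) a: {T1}  orig:{}
  cell(5,5) a: {T1}  orig:{}
  cell(0,1) bb: {A,S}
  cell(1,2) ba: ∅
  cell(2,3) aa: {B}
  cell(3,4) aa: {B}
  cell(4,5) aa: {B}
  cell(0,2) bba: ∅
  cell(1,3) baa: ∅
  cell(2,4) aaa: ∅
  cell(3,5) aaa: ∅
  cell(0,3) bbaa: {B,S}
  cell(1,4) baaa: ∅
  cell(2,5) aaaa: ∅
  cell(0,4) bbaaa: ∅
  cell(1,5) baaaa: ∅
  cell(0,5) bbaaaa: {S}

S ∈ T[0,5] ⇒ YES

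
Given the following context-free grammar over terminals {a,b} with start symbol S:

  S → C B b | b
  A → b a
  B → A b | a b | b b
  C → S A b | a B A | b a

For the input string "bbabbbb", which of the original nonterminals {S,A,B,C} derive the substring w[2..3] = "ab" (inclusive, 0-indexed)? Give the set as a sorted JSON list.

Convert to CNF:
  S -> C X4 | b
  A -> T0 T1
  B -> A T0 | T0 T0 | T1 T0
  C -> S X2 | T0 T1 | T1 X3
  T0 -> b
  T1 -> a
  X2 -> A T0
  X3 -> B A
  X4 -> B T0

CYK fill (cells [i..j] with 2 ≤ i ≤ j ≤ 3 only):
  T[2,2] 'a' = {T1}  orig:{}
  T[3,3] 'b' = {S,T0}  orig:{S}
  T[2,3] 'ab' = {B}

Original NTs in T[2,3] deriving "ab": ["B"]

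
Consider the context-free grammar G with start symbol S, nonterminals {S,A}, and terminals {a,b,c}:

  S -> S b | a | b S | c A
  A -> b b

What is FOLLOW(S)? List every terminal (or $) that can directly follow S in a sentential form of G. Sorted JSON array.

FIRST sets, iterate to fixpoint:
pass 1:
  A via A→b b: +{b}
  S via S→a: +{a}
  S via S→b S: +{b}
  S via S→c A: +{c}
  FIRST[S]={a,b,c}  FIRST[A]={b}
pass 2: — fixpoint
  FIRST[S]={a,b,c}  FIRST[A]={b}

FOLLOW iteration:
initialize: $ ∈ FOLLOW(S)
iter 1:
  S→S b: FOLLOW(S) ⊇ FIRST(b) = {b}; new: +{b}
  S→c A: FOLLOW(A) ⊇ FOLLOW(S) ⊇ {$,b}; new: +{$,b}
  FOLLOW(S)={$,b}  FOLLOW(A)={$,b}
iter 2: — fixpoint
  FOLLOW(S)={$,b}  FOLLOW(A)={$,b}

FOLLOW(S) = ["$", "b"]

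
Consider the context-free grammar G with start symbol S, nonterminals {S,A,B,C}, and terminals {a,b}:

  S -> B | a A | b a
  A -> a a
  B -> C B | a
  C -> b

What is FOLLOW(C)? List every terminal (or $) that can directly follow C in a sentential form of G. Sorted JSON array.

FIRST sets, iterate to fixpoint:
round 1:
  A via A→a a: +{a}
  B via B→a: +{a}
  C via C→b: +{b}
  S via S→B: +{a}
  S via S→b a: +{b}
  FIRST[S]={a,b}  FIRST[A]={a}  FIRST[B]={a}  FIRST[C]={b}
round 2:
  B via B→C B: +{b}
  FIRST[S]={a,b}  FIRST[A]={a}  FIRST[B]={a,b}  FIRST[C]={b}
round 3: (stable)
  FIRST[S]={a,b}  FIRST[A]={a}  FIRST[B]={a,b}  FIRST[C]={b}

Compute FOLLOW by fixpoint:
initialize: $ ∈ FOLLOW(S)
iter 1:
  B→C B: FOLLOW(C) ⊇ FIRST(B) = {a,b}; new: +{a,b}
  S→B: FOLLOW(B) ⊇ FOLLOW(S) ⊇ {$}; new: +{$}
  S→a A: FOLLOW(A) ⊇ FOLLOW(S) ⊇ {$}; new: +{$}
  FOLLOW[S]={$}  FOLLOW[A]={$}  FOLLOW[B]={$}  FOLLOW[C]={a,b}
iter 2: — fixpoint
  FOLLOW[S]={$}  FOLLOW[A]={$}  FOLLOW[B]={$}  FOLLOW[C]={a,b}

FOLLOW(C) = ["a", "b"]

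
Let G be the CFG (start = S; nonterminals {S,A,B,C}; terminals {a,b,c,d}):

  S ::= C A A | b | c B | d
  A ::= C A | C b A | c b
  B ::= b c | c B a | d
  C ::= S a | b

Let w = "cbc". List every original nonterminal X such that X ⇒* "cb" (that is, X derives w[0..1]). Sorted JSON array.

CNF form of G:
  S -> C X5 | T1 B | b | d
  A -> C A | C X3 | T1 T0
  B -> T0 T1 | T1 X4 | d
  C -> S T2 | b
  T0 -> b
  T1 -> c
  T2 -> a
  X3 -> T0 A
  X4 -> B T2
  X5 -> A A

Fill CYK table bottom-up — only the sub-triangle for w[0..1]:
  [0..0]={T1}  "c"  orig:{}
  [1..1]={C,S,T0}  "b"  orig:{C,S}
  [0..1]={A}  "cb"

Original NTs in T[0,1] deriving "cb": ["A"]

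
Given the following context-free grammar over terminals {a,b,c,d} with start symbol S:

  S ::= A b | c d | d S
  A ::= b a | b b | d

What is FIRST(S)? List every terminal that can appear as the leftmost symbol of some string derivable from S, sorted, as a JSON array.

Compute FIRST by fixpoint:
pass 1:
  A via A→b a: +{b}
  A via A→d: +{d}
  S via S→A b: +{b,d}
  S via S→c d: +{c}
  S: {b,c,d}  A: {b,d}
pass 2: (no change)
  S: {b,c,d}  A: {b,d}

FIRST(S) = ["b", "c", "d"]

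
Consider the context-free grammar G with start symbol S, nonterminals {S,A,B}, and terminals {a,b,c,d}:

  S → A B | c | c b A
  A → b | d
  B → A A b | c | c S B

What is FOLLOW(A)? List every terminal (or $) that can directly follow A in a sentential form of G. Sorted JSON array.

FIRST sets, iterate to fixpoint:
pass 1:
  A via A→b: +{b}
  A via A→d: +{d}
  B via B→A A b: +{b,d}
  B via B→c: +{c}
  S via S→A B: +{b,d}
  S via S→c: +{c}
  FIRST[S]={b,c,d}  FIRST[A]={b,d}  FIRST[B]={b,c,d}
pass 2: — fixpoint
  FIRST[S]={b,c,d}  FIRST[A]={b,d}  FIRST[B]={b,c,d}

Compute FOLLOW by fixpoint:
initialize: $ ∈ FOLLOW(S)
[1]
  B→A A b: FOLLOW(A) ⊇ FIRST(A) = {b,d}; new: +{b,d}
  B→c S B: FOLLOW(S) ⊇ FIRST(B) = {b,c,d}; new: +{b,c,d}
  S→A B: FOLLOW(A) ⊇ FIRST(B) = {b,c,d}; new: +{c}
  S→A B: FOLLOW(B) ⊇ FOLLOW(S) ⊇ {$,b,c,d}; new: +{$,b,c,d}
  S→c b A: FOLLOW(A) ⊇ FOLLOW(S) ⊇ {$,b,c,d}; new: +{$}
  S: {$,b,c,d}  A: {$,b,c,d}  B: {$,b,c,d}
[2] done
  S: {$,b,c,d}  A: {$,b,c,d}  B: {$,b,c,d}

FOLLOW(A) = ["$", "b", "c", "d"]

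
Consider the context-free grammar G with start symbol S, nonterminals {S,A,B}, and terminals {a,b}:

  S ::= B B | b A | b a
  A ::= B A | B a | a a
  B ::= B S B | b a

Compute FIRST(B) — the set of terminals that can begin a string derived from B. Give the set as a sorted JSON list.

Compute FIRST by fixpoint:
pass 1:
  A via A→a a: +{a}
  B via B→b a: +{b}
  S via S→B B: +{b}
  FIRST[S]={b}  FIRST[A]={a}  FIRST[B]={b}
pass 2:
  A via A→B A: +{b}
  FIRST[S]={b}  FIRST[A]={a,b}  FIRST[B]={b}
pass 3: — fixpoint
  FIRST[S]={b}  FIRST[A]={a,b}  FIRST[B]={b}

FIRST(B) = ["b"]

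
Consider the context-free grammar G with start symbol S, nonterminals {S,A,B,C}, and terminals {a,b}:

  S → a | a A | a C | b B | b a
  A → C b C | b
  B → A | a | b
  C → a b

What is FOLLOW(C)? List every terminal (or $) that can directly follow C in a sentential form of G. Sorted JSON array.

FIRST sets, iterate to fixpoint:
[1]
  A via A→b: +{b}
  B via B→A: +{b}
  B via B→a: +{a}
  C via C→a b: +{a}
  S via S→a: +{a}
  S via S→b B: +{b}
  FIRST(S)={a,b}  FIRST(A)={b}  FIRST(B)={a,b}  FIRST(C)={a}
[2]
  A via A→C b C: +{a}
  FIRST(S)={a,b}  FIRST(A)={a,b}  FIRST(B)={a,b}  FIRST(C)={a}
[3] (stable)
  FIRST(S)={a,b}  FIRST(A)={a,b}  FIRST(B)={a,b}  FIRST(C)={a}

FOLLOW sets:
seed FOLLOW(S) with $
iter 1:
  A→C b C: FOLLOW(C) ⊇ FIRST(b) = {b}; new: +{b}
  S→a A: FOLLOW(A) ⊇ FOLLOW(S) ⊇ {$}; new: +{$}
  S→a C: FOLLOW(C) ⊇ FOLLOW(S) ⊇ {$}; new: +{$}
  S→b B: FOLLOW(B) ⊇ FOLLOW(S) ⊇ {$}; new: +{$}
  S: {$}  A: {$}  B: {$}  C: {$,b}
iter 2: (stable)
  S: {$}  A: {$}  B: {$}  C: {$,b}

FOLLOW(C) = ["$", "b"]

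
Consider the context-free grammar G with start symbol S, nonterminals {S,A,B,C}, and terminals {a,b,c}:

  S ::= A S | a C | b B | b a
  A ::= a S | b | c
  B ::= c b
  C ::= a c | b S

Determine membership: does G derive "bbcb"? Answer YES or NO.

CNF form of G:
  S -> A S | T0 C | T2 B | T2 T0
  A -> T0 S | b | c
  B -> T1 T2
  C -> T0 T1 | T2 S
  T0 -> a
  T1 -> c
  T2 -> b

CYK fill:
  [0..0]={A,T2}  "b"  orig:{A}
  [1..1]={A,T2}  "b"  orig:{A}
  [2..2]={A,T1}  "c"  orig:{A}
  [3..3]={A,T2}  "b"  orig:{A}
  [0..1]=∅  "bb"
  [1..2]=∅  "bc"
  [2..3]={B}  "cb"
  [0..2]=∅  "bbc"
  [1..3]={S}  "bcb"
  [0..3]={C,S}  "bbcb"

S ∈ T[0,3] ⇒ YES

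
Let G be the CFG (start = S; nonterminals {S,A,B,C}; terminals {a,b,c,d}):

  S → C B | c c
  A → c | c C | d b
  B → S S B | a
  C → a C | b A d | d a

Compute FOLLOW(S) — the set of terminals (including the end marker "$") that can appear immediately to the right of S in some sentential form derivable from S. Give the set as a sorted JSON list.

Compute FIRST by fixpoint:
[1]
  A via A→c: +{c}
  A via A→d b: +{d}
  B via B→a: +{a}
  C via C→a C: +{a}
  C via C→b A d: +{b}
  C via C→d a: +{d}
  S via S→C B: +{a,b,d}
  S via S→c c: +{c}
  FIRST[S]={a,b,c,d}  FIRST[A]={c,d}  FIRST[B]={a}  FIRST[C]={a,b,d}
[2]
  B via B→S S B: +{b,c,d}
  FIRST[S]={a,b,c,d}  FIRST[A]={c,d}  FIRST[B]={a,b,c,d}  FIRST[C]={a,b,d}
[3] — fixpoint
  FIRST[S]={a,b,c,d}  FIRST[A]={c,d}  FIRST[B]={a,b,c,d}  FIRST[C]={a,b,d}

Compute FOLLOW by fixpoint:
seed FOLLOW(S) with $
pass 1:
  B→S S B: FOLLOW(S) ⊇ FIRST(S) = {a,b,c,d}; new: +{a,b,c,d}
  C→b A d: FOLLOW(A) ⊇ FIRST(d) = {d}; new: +{d}
  S→C B: FOLLOW(C) ⊇ FIRST(B) = {a,b,c,d}; new: +{a,b,c,d}
  S→C B: FOLLOW(B) ⊇ FOLLOW(S) ⊇ {$,a,b,c,d}; new: +{$,a,b,c,d}
  FOLLOW[S]={$,a,b,c,d}  FOLLOW[A]={d}  FOLLOW[B]={$,a,b,c,d}  FOLLOW[C]={a,b,c,d}
pass 2: (no change)
  FOLLOW[S]={$,a,b,c,d}  FOLLOW[A]={d}  FOLLOW[B]={$,a,b,c,d}  FOLLOW[C]={a,b,c,d}

FOLLOW(S) = ["$", "a", "b", "c", "d"]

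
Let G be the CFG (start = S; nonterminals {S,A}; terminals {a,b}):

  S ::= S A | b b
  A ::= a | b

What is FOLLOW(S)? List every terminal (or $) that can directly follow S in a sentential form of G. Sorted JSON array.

FIRST iteration:
[1]
  A via A→a: +{a}
  A via A→b: +{b}
  S via S→b b: +{b}
  FIRST[S]={b}  FIRST[A]={a,b}
[2] done
  FIRST[S]={b}  FIRST[A]={a,b}

Compute FOLLOW by fixpoint:
initialize: $ ∈ FOLLOW(S)
iter 1:
  S→S A: FOLLOW(S) ⊇ FIRST(A) = {a,b}; new: +{a,b}
  S→S A: FOLLOW(A) ⊇ FOLLOW(S) ⊇ {$,a,b}; new: +{$,a,b}
  S: {$,a,b}  A: {$,a,b}
iter 2: (stable)
  S: {$,a,b}  A: {$,a,b}

FOLLOW(S) = ["$", "a", "b"]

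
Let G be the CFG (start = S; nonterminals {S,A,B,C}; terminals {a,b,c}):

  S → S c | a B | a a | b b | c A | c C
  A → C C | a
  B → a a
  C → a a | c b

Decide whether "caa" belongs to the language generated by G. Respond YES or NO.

Convert to CNF:
  S -> S T1 | T0 B | T0 T0 | T1 A | T1 C | T2 T2
  A -> C C | a
  B -> T0 T0
  C -> T0 T0 | T1 T2
  T0 -> a
  T1 -> c
  T2 -> b

CYK fill:
  cell(0,0) c: {T1}  orig:{}
  cell(1,1) a: {A,T0}  orig:{A}
  cell(2,2) a: {A,T0}  orig:{A}
  cell(0,1) ca: {S}
  cell(1,2) aa: {B,C,S}
  cell(0,2) caa: {S}

S ∈ T[0,2] ⇒ YES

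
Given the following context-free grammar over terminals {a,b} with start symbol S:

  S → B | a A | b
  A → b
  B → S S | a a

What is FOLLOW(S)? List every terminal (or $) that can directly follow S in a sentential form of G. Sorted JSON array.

FIRST iteration:
round 1:
  A via A→b: +{b}
  B via B→a a: +{a}
  S via S→B: +{a}
  S via S→b: +{b}
  FIRST(S)={a,b}  FIRST(A)={b}  FIRST(B)={a}
round 2:
  B via B→S S: +{b}
  FIRST(S)={a,b}  FIRST(A)={b}  FIRST(B)={a,b}
round 3: done
  FIRST(S)={a,b}  FIRST(A)={b}  FIRST(B)={a,b}

FOLLOW iteration:
FOLLOW(S) := {$}
round 1:
  B→S S: FOLLOW(S) ⊇ FIRST(S) = {a,b}; new: +{a,b}
  S→B: FOLLOW(B) ⊇ FOLLOW(S) ⊇ {$,a,b}; new: +{$,a,b}
  S→a A: FOLLOW(A) ⊇ FOLLOW(S) ⊇ {$,a,b}; new: +{$,a,b}
  S: {$,a,b}  A: {$,a,b}  B: {$,a,b}
round 2: (stable)
  S: {$,a,b}  A: {$,a,b}  B: {$,a,b}

FOLLOW(S) = ["$", "a", "b"]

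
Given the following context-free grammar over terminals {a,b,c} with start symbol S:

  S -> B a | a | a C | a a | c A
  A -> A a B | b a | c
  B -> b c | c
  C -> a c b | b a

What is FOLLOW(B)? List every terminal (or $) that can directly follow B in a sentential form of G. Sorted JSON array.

FIRST iteration:
iter 1:
  A via A→b a: +{b}
  A via A→c: +{c}
  B via B→b c: +{b}
  B via B→c: +{c}
  C via C→a c b: +{a}
  C via C→b a: +{b}
  S via S→B a: +{b,c}
  S via S→a: +{a}
  S: {a,b,c}  A: {b,c}  B: {b,c}  C: {a,b}
iter 2: (stable)
  S: {a,b,c}  A: {b,c}  B: {b,c}  C: {a,b}

FOLLOW sets:
initialize: $ ∈ FOLLOW(S)
iter 1:
  A→A a B: FOLLOW(A) ⊇ FIRST(a) = {a}; new: +{a}
  A→A a B: FOLLOW(B) ⊇ FOLLOW(A) ⊇ {a}; new: +{a}
  S→a C: FOLLOW(C) ⊇ FOLLOW(S) ⊇ {$}; new: +{$}
  S→c A: FOLLOW(A) ⊇ FOLLOW(S) ⊇ {$}; new: +{$}
  S: {$}  A: {$,a}  B: {a}  C: {$}
iter 2:
  A→A a B: FOLLOW(B) ⊇ FOLLOW(A) ⊇ {$,a}; new: +{$}
  S: {$}  A: {$,a}  B: {$,a}  C: {$}
iter 3: (stable)
  S: {$}  A: {$,a}  B: {$,a}  C: {$}

FOLLOW(B) = ["$", "a"]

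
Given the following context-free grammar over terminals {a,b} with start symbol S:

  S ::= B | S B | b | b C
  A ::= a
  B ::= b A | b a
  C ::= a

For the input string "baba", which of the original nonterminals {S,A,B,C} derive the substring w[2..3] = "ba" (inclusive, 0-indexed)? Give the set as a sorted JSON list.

CNF form of G:
  S -> S B | T0 A | T0 C | T0 T1 | b
  A -> a
  B -> T0 A | T0 T1
  C -> a
  T0 -> b
  T1 -> a

CYK table (by increasing span) (cells [i..j] with 2 ≤ i ≤ j ≤ 3 only):
  [2..2]={S,T0}  "b"  orig:{S}
  [3..3]={A,C,T1}  "a"  orig:{A,C}
  [2..3]={B,S}  "ba"

Original NTs in T[2,3] deriving "ba": ["B", "S"]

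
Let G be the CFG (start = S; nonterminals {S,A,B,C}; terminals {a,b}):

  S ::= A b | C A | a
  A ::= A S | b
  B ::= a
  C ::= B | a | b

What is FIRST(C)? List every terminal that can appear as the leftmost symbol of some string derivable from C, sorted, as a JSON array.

FIRST iteration:
pass 1:
  A via A→b: +{b}
  B via B→a: +{a}
  C via C→B: +{a}
  C via C→b: +{b}
  S via S→A b: +{b}
  S via S→C A: +{a}
  FIRST[S]={a,b}  FIRST[A]={b}  FIRST[B]={a}  FIRST[C]={a,b}
pass 2: — fixpoint
  FIRST[S]={a,b}  FIRST[A]={b}  FIRST[B]={a}  FIRST[C]={a,b}

FIRST(C) = ["a", "b"]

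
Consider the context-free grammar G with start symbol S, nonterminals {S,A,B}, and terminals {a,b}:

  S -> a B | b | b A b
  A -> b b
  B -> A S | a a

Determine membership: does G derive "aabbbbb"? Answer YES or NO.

Convert to CNF:
  S -> T0 X2 | T1 B | b
  A -> T0 T0
  B -> A S | T1 T1
  T0 -> b
  T1 -> a
  X2 -> A T0

CYK table (by increasing span):
  T[0,0] 'a' = {T1}  orig:{}
  T[1,1] 'a' = {T1}  orig:{}
  T[2,2] 'b' = {S,T0}  orig:{S}
  T[3,3] 'b' = {S,T0}  orig:{S}
  T[4,4] 'b' = {S,T0}  orig:{S}
  T[5,5] 'b' = {S,T0}  orig:{S}
  T[6,6] 'b' = {S,T0}  orig:{S}
  T[0,1] 'aa' = {B}
  T[1,2] 'ab' = ∅
  T[2,3] 'bb' = {A}
  T[3,4] 'bb' = {A}
  T[4,5] 'bb' = {A}
  T[5,6] 'bb' = {A}
  T[0,2] 'aab' = ∅
  T[1,3] 'abb' = ∅
  T[2,4] 'bbb' = {B,X2}  orig:{B}
  T[3,5] 'bbb' = {B,X2}  orig:{B}
  T[4,6] 'bbb' = {B,X2}  orig:{B}
  T[0,3] 'aabb' = ∅
  T[1,4] 'abbb' = {S}
  T[2,5] 'bbbb' = {S}
  T[3,6] 'bbbb' = {S}
  T[0,4] 'aabbb' = ∅
  T[1,5] 'abbbb' = ∅
  T[2,6] 'bbbbb' = ∅
  T[0,5] 'aabbbb' = ∅
  T[1,6] 'abbbbb' = ∅
  T[0,6] 'aabbbbb' = ∅

S ∉ T[0,6] ⇒ NO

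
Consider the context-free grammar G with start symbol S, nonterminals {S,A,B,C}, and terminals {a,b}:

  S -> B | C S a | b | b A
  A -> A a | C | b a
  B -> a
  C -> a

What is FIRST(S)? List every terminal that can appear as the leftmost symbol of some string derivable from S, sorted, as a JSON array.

FIRST iteration:
round 1:
  A via A→b a: +{b}
  B via B→a: +{a}
  C via C→a: +{a}
  S via S→B: +{a}
  S via S→b: +{b}
  FIRST(S)={a,b}  FIRST(A)={b}  FIRST(B)={a}  FIRST(C)={a}
round 2:
  A via A→C: +{a}
  FIRST(S)={a,b}  FIRST(A)={a,b}  FIRST(B)={a}  FIRST(C)={a}
round 3: (stable)
  FIRST(S)={a,b}  FIRST(A)={a,b}  FIRST(B)={a}  FIRST(C)={a}

FIRST(S) = ["a", "b"]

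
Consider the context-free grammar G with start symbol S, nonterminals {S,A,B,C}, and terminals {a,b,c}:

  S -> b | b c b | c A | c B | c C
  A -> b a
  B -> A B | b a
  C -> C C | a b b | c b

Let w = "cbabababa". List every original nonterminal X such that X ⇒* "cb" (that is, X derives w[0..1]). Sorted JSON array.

CNF form of G:
  S -> T0 X4 | T2 A | T2 B | T2 C | b
  A -> T0 T1
  B -> A B | T0 T1
  C -> C C | T1 X3 | T2 T0
  T0 -> b
  T1 -> a
  T2 -> c
  X3 -> T0 T0
  X4 -> T2 T0

CYK table (by increasing span) — only the sub-triangle for w[0..1]:
  cell(0,0) c: {T2}  orig:{}
  cell(1,1) b: {S,T0}  orig:{S}
  cell(0,1) cb: {C,X4}  orig:{C}

Original NTs in T[0,1] deriving "cb": ["C"]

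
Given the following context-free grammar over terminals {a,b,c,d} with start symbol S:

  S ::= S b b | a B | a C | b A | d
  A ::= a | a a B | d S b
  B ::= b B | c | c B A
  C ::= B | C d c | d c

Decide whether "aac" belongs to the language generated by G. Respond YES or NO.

CNF form of G:
  S -> S X9 | T0 B | T0 C | T2 A | d
  A -> T0 X4 | T1 X5 | a
  B -> T2 B | T3 X6 | c
  C -> C X7 | T1 T3 | T2 B | T3 X8 | c
  T0 -> a
  T1 -> d
  T2 -> b
  T3 -> c
  X4 -> T0 B
  X5 -> S T2
  X6 -> B A
  X7 -> T1 T3
  X8 -> B A
  X9 -> T2 T2

CYK fill:
  cell(0,0) a: {A,T0}  orig:{A}
  cell(1,1) a: {A,T0}  orig:{A}
  cell(2,2) c: {B,C,T3}  orig:{B,C}
  cell(0,1) aa: ∅
  cell(1,2) ac: {S,X4}  orig:{S}
  cell(0,2) aac: {A}

S ∉ T[0,2] ⇒ NO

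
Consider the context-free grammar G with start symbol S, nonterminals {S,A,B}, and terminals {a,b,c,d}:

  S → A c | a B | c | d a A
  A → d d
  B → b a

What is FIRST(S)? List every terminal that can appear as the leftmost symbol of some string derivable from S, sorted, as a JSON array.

Compute FIRST by fixpoint:
[1]
  A via A→d d: +{d}
  B via B→b a: +{b}
  S via S→A c: +{d}
  S via S→a B: +{a}
  S via S→c: +{c}
  S: {a,c,d}  A: {d}  B: {b}
[2] (no change)
  S: {a,c,d}  A: {d}  B: {b}

FIRST(S) = ["a", "c", "d"]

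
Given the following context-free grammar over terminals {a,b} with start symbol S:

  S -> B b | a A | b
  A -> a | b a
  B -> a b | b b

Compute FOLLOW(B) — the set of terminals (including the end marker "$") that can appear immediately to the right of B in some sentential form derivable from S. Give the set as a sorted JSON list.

FIRST iteration:
[1]
  A via A→a: +{a}
  A via A→b a: +{b}
  B via B→a b: +{a}
  B via B→b b: +{b}
  S via S→B b: +{a,b}
  S: {a,b}  A: {a,b}  B: {a,b}
[2] — fixpoint
  S: {a,b}  A: {a,b}  B: {a,b}

FOLLOW sets:
initialize: $ ∈ FOLLOW(S)
pass 1:
  S→B b: FOLLOW(B) ⊇ FIRST(b) = {b}; new: +{b}
  S→a A: FOLLOW(A) ⊇ FOLLOW(S) ⊇ {$}; new: +{$}
  FOLLOW[S]={$}  FOLLOW[A]={$}  FOLLOW[B]={b}
pass 2: done
  FOLLOW[S]={$}  FOLLOW[A]={$}  FOLLOW[B]={b}

FOLLOW(B) = ["b"]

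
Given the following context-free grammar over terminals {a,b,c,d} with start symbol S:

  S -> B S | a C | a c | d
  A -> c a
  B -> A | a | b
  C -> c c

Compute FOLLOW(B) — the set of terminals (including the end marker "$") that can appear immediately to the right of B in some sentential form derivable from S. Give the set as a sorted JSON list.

Compute FIRST by fixpoint:
pass 1:
  A via A→c a: +{c}
  B via B→A: +{c}
  B via B→a: +{a}
  B via B→b: +{b}
  C via C→c c: +{c}
  S via S→B S: +{a,b,c}
  S via S→d: +{d}
  FIRST(S)={a,b,c,d}  FIRST(A)={c}  FIRST(B)={a,b,c}  FIRST(C)={c}
pass 2: done
  FIRST(S)={a,b,c,d}  FIRST(A)={c}  FIRST(B)={a,b,c}  FIRST(C)={c}

FOLLOW sets:
seed FOLLOW(S) with $
pass 1:
  S→B S: FOLLOW(B) ⊇ FIRST(S) = {a,b,c,d}; new: +{a,b,c,d}
  S→a C: FOLLOW(C) ⊇ FOLLOW(S) ⊇ {$}; new: +{$}
  S: {$}  A: {}  B: {a,b,c,d}  C: {$}
pass 2:
  B→A: FOLLOW(A) ⊇ FOLLOW(B) ⊇ {a,b,c,d}; new: +{a,b,c,d}
  S: {$}  A: {a,b,c,d}  B: {a,b,c,d}  C: {$}
pass 3: (no change)
  S: {$}  A: {a,b,c,d}  B: {a,b,c,d}  C: {$}

FOLLOW(B) = ["a", "b", "c", "d"]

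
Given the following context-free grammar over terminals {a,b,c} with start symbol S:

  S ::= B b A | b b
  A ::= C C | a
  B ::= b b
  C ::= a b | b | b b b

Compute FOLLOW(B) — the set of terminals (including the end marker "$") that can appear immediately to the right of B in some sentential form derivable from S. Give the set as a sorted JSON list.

FIRST sets, iterate to fixpoint:
[1]
  A via A→a: +{a}
  B via B→b b: +{b}
  C via C→a b: +{a}
  C via C→b: +{b}
  S via S→B b A: +{b}
  S: {b}  A: {a}  B: {b}  C: {a,b}
[2]
  A via A→C C: +{b}
  S: {b}  A: {a,b}  B: {b}  C: {a,b}
[3] (stable)
  S: {b}  A: {a,b}  B: {b}  C: {a,b}

FOLLOW iteration:
FOLLOW(S) := {$}
iter 1:
  A→C C: FOLLOW(C) ⊇ FIRST(C) = {a,b}; new: +{a,b}
  S→B b A: FOLLOW(B) ⊇ FIRST(b) = {b}; new: +{b}
  S→B b A: FOLLOW(A) ⊇ FOLLOW(S) ⊇ {$}; new: +{$}
  FOLLOW[S]={$}  FOLLOW[A]={$}  FOLLOW[B]={b}  FOLLOW[C]={a,b}
iter 2:
  A→C C: FOLLOW(C) ⊇ FOLLOW(A) ⊇ {$}; new: +{$}
  FOLLOW[S]={$}  FOLLOW[A]={$}  FOLLOW[B]={b}  FOLLOW[C]={$,a,b}
iter 3: done
  FOLLOW[S]={$}  FOLLOW[A]={$}  FOLLOW[B]={b}  FOLLOW[C]={$,a,b}

FOLLOW(B) = ["b"]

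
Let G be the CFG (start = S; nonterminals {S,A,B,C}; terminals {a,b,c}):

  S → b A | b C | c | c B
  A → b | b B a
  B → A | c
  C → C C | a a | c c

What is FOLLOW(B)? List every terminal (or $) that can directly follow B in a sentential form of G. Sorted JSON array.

Compute FIRST by fixpoint:
round 1:
  A via A→b: +{b}
  B via B→A: +{b}
  B via B→c: +{c}
  C via C→a a: +{a}
  C via C→c c: +{c}
  S via S→b A: +{b}
  S via S→c: +{c}
  S: {b,c}  A: {b}  B: {b,c}  C: {a,c}
round 2: (no change)
  S: {b,c}  A: {b}  B: {b,c}  C: {a,c}

FOLLOW iteration:
FOLLOW(S) := {$}
iter 1:
  A→b B a: FOLLOW(B) ⊇ FIRST(a) = {a}; new: +{a}
  B→A: FOLLOW(A) ⊇ FOLLOW(B) ⊇ {a}; new: +{a}
  C→C C: FOLLOW(C) ⊇ FIRST(C) = {a,c}; new: +{a,c}
  S→b A: FOLLOW(A) ⊇ FOLLOW(S) ⊇ {$}; new: +{$}
  S→b C: FOLLOW(C) ⊇ FOLLOW(S) ⊇ {$}; new: +{$}
  S→c B: FOLLOW(B) ⊇ FOLLOW(S) ⊇ {$}; new: +{$}
  FOLLOW(S)={$}  FOLLOW(A)={$,a}  FOLLOW(B)={$,a}  FOLLOW(C)={$,a,c}
iter 2: (no change)
  FOLLOW(S)={$}  FOLLOW(A)={$,a}  FOLLOW(B)={$,a}  FOLLOW(C)={$,a,c}

FOLLOW(B) = ["$", "a"]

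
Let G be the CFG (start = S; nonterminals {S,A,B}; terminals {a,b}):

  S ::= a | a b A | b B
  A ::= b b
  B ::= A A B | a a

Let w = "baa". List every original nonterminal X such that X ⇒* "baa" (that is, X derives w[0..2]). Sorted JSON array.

Convert to CNF:
  S -> T0 B | T1 X3 | a
  A -> T0 T0
  B -> A X2 | T1 T1
  T0 -> b
  T1 -> a
  X2 -> A B
  X3 -> T0 A

CYK fill — only the sub-triangle for w[0..2]:
  cell(0,0) b: {T0}  orig:{}
  cell(1,1) a: {S,T1}  orig:{S}
  cell(2,2) a: {S,T1}  orig:{S}
  cell(0,1) ba: ∅
  cell(1,2) aa: {B}
  cell(0,2) baa: {S}

Original NTs in T[0,2] deriving "baa": ["S"]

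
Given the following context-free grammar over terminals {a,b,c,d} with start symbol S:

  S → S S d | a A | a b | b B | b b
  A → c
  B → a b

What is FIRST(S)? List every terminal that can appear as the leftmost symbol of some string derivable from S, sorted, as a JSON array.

FIRST iteration:
round 1:
  A via A→c: +{c}
  B via B→a b: +{a}
  S via S→a A: +{a}
  S via S→b B: +{b}
  FIRST[S]={a,b}  FIRST[A]={c}  FIRST[B]={a}
round 2: — fixpoint
  FIRST[S]={a,b}  FIRST[A]={c}  FIRST[B]={a}

FIRST(S) = ["a", "b"]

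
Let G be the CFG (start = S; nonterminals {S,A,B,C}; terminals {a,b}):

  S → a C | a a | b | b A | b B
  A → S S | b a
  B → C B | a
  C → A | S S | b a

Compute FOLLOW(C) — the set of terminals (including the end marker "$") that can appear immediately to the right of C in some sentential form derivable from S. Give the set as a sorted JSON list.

FIRST iteration:
pass 1:
  A via A→b a: +{b}
  B via B→a: +{a}
  C via C→A: +{b}
  S via S→a C: +{a}
  S via S→b: +{b}
  FIRST[S]={a,b}  FIRST[A]={b}  FIRST[B]={a}  FIRST[C]={b}
pass 2:
  A via A→S S: +{a}
  B via B→C B: +{b}
  C via C→A: +{a}
  FIRST[S]={a,b}  FIRST[A]={a,b}  FIRST[B]={a,b}  FIRST[C]={a,b}
pass 3: done
  FIRST[S]={a,b}  FIRST[A]={a,b}  FIRST[B]={a,b}  FIRST[C]={a,b}

Compute FOLLOW by fixpoint:
seed FOLLOW(S) with $
[1]
  A→S S: FOLLOW(S) ⊇ FIRST(S) = {a,b}; new: +{a,b}
  B→C B: FOLLOW(C) ⊇ FIRST(B) = {a,b}; new: +{a,b}
  C→A: FOLLOW(A) ⊇ FOLLOW(C) ⊇ {a,b}; new: +{a,b}
  S→a C: FOLLOW(C) ⊇ FOLLOW(S) ⊇ {$,a,b}; new: +{$}
  S→b A: FOLLOW(A) ⊇ FOLLOW(S) ⊇ {$,a,b}; new: +{$}
  S→b B: FOLLOW(B) ⊇ FOLLOW(S) ⊇ {$,a,b}; new: +{$,a,b}
  FOLLOW[S]={$,a,b}  FOLLOW[A]={$,a,b}  FOLLOW[B]={$,a,b}  FOLLOW[C]={$,a,b}
[2] — fixpoint
  FOLLOW[S]={$,a,b}  FOLLOW[A]={$,a,b}  FOLLOW[B]={$,a,b}  FOLLOW[C]={$,a,b}

FOLLOW(C) = ["$", "a", "b"]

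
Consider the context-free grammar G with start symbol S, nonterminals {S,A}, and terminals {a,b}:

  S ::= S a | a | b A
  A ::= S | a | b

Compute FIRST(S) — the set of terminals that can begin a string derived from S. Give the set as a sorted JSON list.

FIRST iteration:
round 1:
  A via A→a: +{a}
  A via A→b: +{b}
  S via S→a: +{a}
  S via S→b A: +{b}
  FIRST(S)={a,b}  FIRST(A)={a,b}
round 2: — fixpoint
  FIRST(S)={a,b}  FIRST(A)={a,b}

FIRST(S) = ["a", "b"]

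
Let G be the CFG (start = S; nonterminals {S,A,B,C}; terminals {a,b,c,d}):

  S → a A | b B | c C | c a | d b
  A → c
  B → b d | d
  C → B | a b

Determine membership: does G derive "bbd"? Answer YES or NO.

CNF form of G:
  S -> T0 B | T1 T0 | T2 A | T3 C | T3 T2
  A -> c
  B -> T0 T1 | d
  C -> T0 T1 | T2 T0 | d
  T0 -> b
  T1 -> d
  T2 -> a
  T3 -> c

CYK fill:
  [0..0]={T0}  "b"  orig:{}
  [1..1]={T0}  "b"  orig:{}
  [2..2]={B,C,T1}  "d"  orig:{B,C}
  [0..1]=∅  "bb"
  [1..2]={B,C,S}  "bd"
  [0..2]={S}  "bbd"

S ∈ T[0,2] ⇒ YES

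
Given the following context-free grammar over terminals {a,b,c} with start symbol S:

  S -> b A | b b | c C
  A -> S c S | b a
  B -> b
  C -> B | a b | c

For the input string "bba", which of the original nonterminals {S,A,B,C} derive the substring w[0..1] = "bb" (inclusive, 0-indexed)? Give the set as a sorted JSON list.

Convert to CNF:
  S -> T0 C | T1 A | T1 T1
  A -> S X3 | T1 T2
  B -> b
  C -> T2 T1 | b | c
  T0 -> c
  T1 -> b
  T2 -> a
  X3 -> T0 S

CYK table (by increasing span) — only the sub-triangle for w[0..1]:
  cell(0,0) b: {B,C,T1}  orig:{B,C}
  cell(1,1) b: {B,C,T1}  orig:{B,C}
  cell(0,1) bb: {S}

Original NTs in T[0,1] deriving "bb": ["S"]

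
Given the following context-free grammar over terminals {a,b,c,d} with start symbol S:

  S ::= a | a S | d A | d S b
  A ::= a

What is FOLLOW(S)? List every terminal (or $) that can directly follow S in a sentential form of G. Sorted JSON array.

Compute FIRST by fixpoint:
round 1:
  A via A→a: +{a}
  S via S→a: +{a}
  S via S→d A: +{d}
  S: {a,d}  A: {a}
round 2: done
  S: {a,d}  A: {a}

Compute FOLLOW by fixpoint:
initialize: $ ∈ FOLLOW(S)
round 1:
  S→d A: FOLLOW(A) ⊇ FOLLOW(S) ⊇ {$}; new: +{$}
  S→d S b: FOLLOW(S) ⊇ FIRST(b) = {b}; new: +{b}
  S: {$,b}  A: {$}
round 2:
  S→d A: FOLLOW(A) ⊇ FOLLOW(S) ⊇ {$,b}; new: +{b}
  S: {$,b}  A: {$,b}
round 3: done
  S: {$,b}  A: {$,b}

FOLLOW(S) = ["$", "b"]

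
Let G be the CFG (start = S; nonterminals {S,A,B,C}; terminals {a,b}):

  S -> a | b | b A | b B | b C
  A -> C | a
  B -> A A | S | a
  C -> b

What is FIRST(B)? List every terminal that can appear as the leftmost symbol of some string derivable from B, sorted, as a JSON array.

FIRST iteration:
round 1:
  A via A→a: +{a}
  B via B→A A: +{a}
  C via C→b: +{b}
  S via S→a: +{a}
  S via S→b: +{b}
  FIRST[S]={a,b}  FIRST[A]={a}  FIRST[B]={a}  FIRST[C]={b}
round 2:
  A via A→C: +{b}
  B via B→A A: +{b}
  FIRST[S]={a,b}  FIRST[A]={a,b}  FIRST[B]={a,b}  FIRST[C]={b}
round 3: — fixpoint
  FIRST[S]={a,b}  FIRST[A]={a,b}  FIRST[B]={a,b}  FIRST[C]={b}

FIRST(B) = ["a", "b"]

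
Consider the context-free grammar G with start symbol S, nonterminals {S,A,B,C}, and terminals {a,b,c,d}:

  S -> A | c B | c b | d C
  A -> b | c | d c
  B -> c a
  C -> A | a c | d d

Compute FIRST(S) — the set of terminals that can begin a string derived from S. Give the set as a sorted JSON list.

Compute FIRST by fixpoint:
pass 1:
  A via A→b: +{b}
  A via A→c: +{c}
  A via A→d c: +{d}
  B via B→c a: +{c}
  C via C→A: +{b,c,d}
  C via C→a c: +{a}
  S via S→A: +{b,c,d}
  S: {b,c,d}  A: {b,c,d}  B: {c}  C: {a,b,c,d}
pass 2: (stable)
  S: {b,c,d}  A: {b,c,d}  B: {c}  C: {a,b,c,d}

FIRST(S) = ["b", "c", "d"]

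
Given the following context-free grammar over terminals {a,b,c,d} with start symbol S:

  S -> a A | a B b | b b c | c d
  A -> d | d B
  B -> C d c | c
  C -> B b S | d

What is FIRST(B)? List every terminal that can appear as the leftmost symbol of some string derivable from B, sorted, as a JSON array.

Compute FIRST by fixpoint:
iter 1:
  A via A→d: +{d}
  B via B→c: +{c}
  C via C→B b S: +{c}
  C via C→d: +{d}
  S via S→a A: +{a}
  S via S→b b c: +{b}
  S via S→c d: +{c}
  FIRST(S)={a,b,c}  FIRST(A)={d}  FIRST(B)={c}  FIRST(C)={c,d}
iter 2:
  B via B→C d c: +{d}
  FIRST(S)={a,b,c}  FIRST(A)={d}  FIRST(B)={c,d}  FIRST(C)={c,d}
iter 3: (stable)
  FIRST(S)={a,b,c}  FIRST(A)={d}  FIRST(B)={c,d}  FIRST(C)={c,d}

FIRST(B) = ["c", "d"]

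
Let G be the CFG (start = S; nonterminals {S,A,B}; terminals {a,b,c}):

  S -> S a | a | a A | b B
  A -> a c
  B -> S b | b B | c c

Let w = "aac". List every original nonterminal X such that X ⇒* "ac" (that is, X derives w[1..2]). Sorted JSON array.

Convert to CNF:
  S -> S T0 | T0 A | T2 B | a
  A -> T0 T1
  B -> S T2 | T1 T1 | T2 B
  T0 -> a
  T1 -> c
  T2 -> b

Fill CYK table bottom-up, restricted to cells inside w[1..2]:
  cell(1,1) a: {S,T0}  orig:{S}
  cell(2,2) c: {T1}  orig:{}
  cell(1,2) ac: {A}

Original NTs in T[1,2] deriving "ac": ["A"]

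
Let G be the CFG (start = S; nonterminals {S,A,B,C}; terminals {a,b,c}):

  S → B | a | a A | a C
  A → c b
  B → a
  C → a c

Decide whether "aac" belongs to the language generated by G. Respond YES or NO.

Convert to CNF:
  S -> T2 A | T2 C | a
  A -> T0 T1
  B -> a
  C -> T2 T0
  T0 -> c
  T1 -> b
  T2 -> a

Fill CYK table bottom-up:
  [0..0]={B,S,T2}  "a"  orig:{B,S}
  [1..1]={B,S,T2}  "a"  orig:{B,S}
  [2..2]={T0}  "c"  orig:{}
  [0..1]=∅  "aa"
  [1..2]={C}  "ac"
  [0..2]={S}  "aac"

S ∈ T[0,2] ⇒ YES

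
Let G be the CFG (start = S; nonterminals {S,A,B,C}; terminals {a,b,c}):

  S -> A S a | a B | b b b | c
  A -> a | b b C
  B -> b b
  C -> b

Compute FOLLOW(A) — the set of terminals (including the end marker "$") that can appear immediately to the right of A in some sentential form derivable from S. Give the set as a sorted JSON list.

FIRST sets, iterate to fixpoint:
[1]
  A via A→a: +{a}
  A via A→b b C: +{b}
  B via B→b b: +{b}
  C via C→b: +{b}
  S via S→A S a: +{a,b}
  S via S→c: +{c}
  FIRST(S)={a,b,c}  FIRST(A)={a,b}  FIRST(B)={b}  FIRST(C)={b}
[2] done
  FIRST(S)={a,b,c}  FIRST(A)={a,b}  FIRST(B)={b}  FIRST(C)={b}

Compute FOLLOW by fixpoint:
initialize: $ ∈ FOLLOW(S)
[1]
  S→A S a: FOLLOW(A) ⊇ FIRST(S) = {a,b,c}; new: +{a,b,c}
  S→A S a: FOLLOW(S) ⊇ FIRST(a) = {a}; new: +{a}
  S→a B: FOLLOW(B) ⊇ FOLLOW(S) ⊇ {$,a}; new: +{$,a}
  FOLLOW[S]={$,a}  FOLLOW[A]={a,b,c}  FOLLOW[B]={$,a}  FOLLOW[C]={}
[2]
  A→b b C: FOLLOW(C) ⊇ FOLLOW(A) ⊇ {a,b,c}; new: +{a,b,c}
  FOLLOW[S]={$,a}  FOLLOW[A]={a,b,c}  FOLLOW[B]={$,a}  FOLLOW[C]={a,b,c}
[3] (stable)
  FOLLOW[S]={$,a}  FOLLOW[A]={a,b,c}  FOLLOW[B]={$,a}  FOLLOW[C]={a,b,c}

FOLLOW(A) = ["a", "b", "c"]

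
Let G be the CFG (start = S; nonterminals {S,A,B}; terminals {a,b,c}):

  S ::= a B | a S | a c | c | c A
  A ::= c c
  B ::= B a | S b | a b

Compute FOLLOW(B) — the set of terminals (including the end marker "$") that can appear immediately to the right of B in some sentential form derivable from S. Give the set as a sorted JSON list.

FIRST iteration:
[1]
  A via A→c c: +{c}
  B via B→a b: +{a}
  S via S→a B: +{a}
  S via S→c: +{c}
  FIRST(S)={a,c}  FIRST(A)={c}  FIRST(B)={a}
[2]
  B via B→S b: +{c}
  FIRST(S)={a,c}  FIRST(A)={c}  FIRST(B)={a,c}
[3] (stable)
  FIRST(S)={a,c}  FIRST(A)={c}  FIRST(B)={a,c}

FOLLOW iteration:
FOLLOW(S) := {$}
iter 1:
  B→B a: FOLLOW(B) ⊇ FIRST(a) = {a}; new: +{a}
  B→S b: FOLLOW(S) ⊇ FIRST(b) = {b}; new: +{b}
  S→a B: FOLLOW(B) ⊇ FOLLOW(S) ⊇ {$,b}; new: +{$,b}
  S→c A: FOLLOW(A) ⊇ FOLLOW(S) ⊇ {$,b}; new: +{$,b}
  FOLLOW(S)={$,b}  FOLLOW(A)={$,b}  FOLLOW(B)={$,a,b}
iter 2: (no change)
  FOLLOW(S)={$,b}  FOLLOW(A)={$,b}  FOLLOW(B)={$,a,b}

FOLLOW(B) = ["$", "a", "b"]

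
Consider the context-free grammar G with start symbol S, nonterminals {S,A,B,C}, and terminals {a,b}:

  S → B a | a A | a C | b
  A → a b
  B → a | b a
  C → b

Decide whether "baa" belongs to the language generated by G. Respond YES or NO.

Convert to CNF:
  S -> B T0 | T0 A | T0 C | b
  A -> T0 T1
  B -> T1 T0 | a
  C -> b
  T0 -> a
  T1 -> b

CYK table (by increasing span):
  T[0,0] 'b' = {C,S,T1}  orig:{C,S}
  T[1,1] 'a' = {B,T0}  orig:{B}
  T[2,2] 'a' = {B,T0}  orig:{B}
  T[0,1] 'ba' = {B}
  T[1,2] 'aa' = {S}
  T[0,2] 'baa' = {S}

S ∈ T[0,2] ⇒ YES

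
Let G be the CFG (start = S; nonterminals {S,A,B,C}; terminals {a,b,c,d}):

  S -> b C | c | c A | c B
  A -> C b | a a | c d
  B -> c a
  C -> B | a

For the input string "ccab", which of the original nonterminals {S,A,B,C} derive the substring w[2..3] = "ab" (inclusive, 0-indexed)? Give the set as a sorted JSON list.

Convert to CNF:
  S -> T0 C | T2 A | T2 B | c
  A -> C T0 | T1 T1 | T2 T3
  B -> T2 T1
  C -> T2 T1 | a
  T0 -> b
  T1 -> a
  T2 -> c
  T3 -> d

CYK table (by increasing span) — only the sub-triangle for w[2..3]:
  T[2,2] 'a' = {C,T1}  orig:{C}
  T[3,3] 'b' = {T0}  orig:{}
  T[2,3] 'ab' = {A}

Original NTs in T[2,3] deriving "ab": ["A"]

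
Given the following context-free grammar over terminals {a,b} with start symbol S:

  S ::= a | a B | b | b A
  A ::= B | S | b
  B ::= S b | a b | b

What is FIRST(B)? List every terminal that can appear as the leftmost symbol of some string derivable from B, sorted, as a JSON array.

Compute FIRST by fixpoint:
[1]
  A via A→b: +{b}
  B via B→a b: +{a}
  B via B→b: +{b}
  S via S→a: +{a}
  S via S→b: +{b}
  S: {a,b}  A: {b}  B: {a,b}
[2]
  A via A→B: +{a}
  S: {a,b}  A: {a,b}  B: {a,b}
[3] (stable)
  S: {a,b}  A: {a,b}  B: {a,b}

FIRST(B) = ["a", "b"]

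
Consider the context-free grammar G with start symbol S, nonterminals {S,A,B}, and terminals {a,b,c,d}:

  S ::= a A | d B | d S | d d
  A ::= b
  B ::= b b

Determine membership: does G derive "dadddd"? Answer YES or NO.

CNF form of G:
  S -> T1 A | T2 B | T2 S | T2 T2
  A -> b
  B -> T0 T0
  T0 -> b
  T1 -> a
  T2 -> d

CYK table (by increasing span):
  cell(0,0) d: {T2}  orig:{}
  cell(1,1) a: {T1}  orig:{}
  cell(2,2) d: {T2}  orig:{}
  cell(3,3) d: {T2}  orig:{}
  cell(4,4) d: {T2}  orig:{}
  cell(5,5) d: {T2}  orig:{}
  cell(0,1) da: ∅
  cell(1,2) ad: ∅
  cell(2,3) dd: {S}
  cell(3,4) dd: {S}
  cell(4,5) dd: {S}
  cell(0,2) dad: ∅
  cell(1,3) add: ∅
  cell(2,4) ddd: {S}
  cell(3,5) ddd: {S}
  cell(0,3) dadd: ∅
  cell(1,4) addd: ∅
  cell(2,5) dddd: {S}
  cell(0,4) daddd: ∅
  cell(1,5) adddd: ∅
  cell(0,5) dadddd: ∅

S ∉ T[0,5] ⇒ NO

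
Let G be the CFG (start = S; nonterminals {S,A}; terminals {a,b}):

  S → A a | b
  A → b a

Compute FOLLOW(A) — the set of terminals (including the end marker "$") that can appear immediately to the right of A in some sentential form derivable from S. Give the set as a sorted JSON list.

Compute FIRST by fixpoint:
pass 1:
  A via A→b a: +{b}
  S via S→A a: +{b}
  S: {b}  A: {b}
pass 2: (no change)
  S: {b}  A: {b}

FOLLOW iteration:
FOLLOW(S) := {$}
round 1:
  S→A a: FOLLOW(A) ⊇ FIRST(a) = {a}; new: +{a}
  FOLLOW[S]={$}  FOLLOW[A]={a}
round 2: — fixpoint
  FOLLOW[S]={$}  FOLLOW[A]={a}

FOLLOW(A) = ["a"]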